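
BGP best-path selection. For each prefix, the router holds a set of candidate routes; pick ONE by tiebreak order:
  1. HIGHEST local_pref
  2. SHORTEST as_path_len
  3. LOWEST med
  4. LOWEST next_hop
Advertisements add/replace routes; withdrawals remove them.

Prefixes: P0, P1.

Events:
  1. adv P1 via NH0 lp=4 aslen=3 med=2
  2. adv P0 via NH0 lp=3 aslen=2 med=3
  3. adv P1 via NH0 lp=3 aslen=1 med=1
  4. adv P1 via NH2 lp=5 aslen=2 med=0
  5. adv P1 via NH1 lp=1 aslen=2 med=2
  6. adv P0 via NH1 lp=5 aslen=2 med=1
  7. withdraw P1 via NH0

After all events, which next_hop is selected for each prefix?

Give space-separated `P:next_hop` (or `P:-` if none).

Op 1: best P0=- P1=NH0
Op 2: best P0=NH0 P1=NH0
Op 3: best P0=NH0 P1=NH0
Op 4: best P0=NH0 P1=NH2
Op 5: best P0=NH0 P1=NH2
Op 6: best P0=NH1 P1=NH2
Op 7: best P0=NH1 P1=NH2

Answer: P0:NH1 P1:NH2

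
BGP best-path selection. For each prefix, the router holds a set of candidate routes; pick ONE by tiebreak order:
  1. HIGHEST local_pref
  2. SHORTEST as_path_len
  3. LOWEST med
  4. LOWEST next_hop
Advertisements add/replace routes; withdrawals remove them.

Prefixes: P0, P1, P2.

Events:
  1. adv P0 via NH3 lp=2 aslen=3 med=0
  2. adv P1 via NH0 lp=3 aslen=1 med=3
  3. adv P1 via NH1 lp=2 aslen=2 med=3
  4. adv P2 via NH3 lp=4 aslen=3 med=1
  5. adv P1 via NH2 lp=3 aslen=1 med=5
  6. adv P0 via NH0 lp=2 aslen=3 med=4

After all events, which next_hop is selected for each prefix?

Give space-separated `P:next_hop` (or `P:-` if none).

Answer: P0:NH3 P1:NH0 P2:NH3

Derivation:
Op 1: best P0=NH3 P1=- P2=-
Op 2: best P0=NH3 P1=NH0 P2=-
Op 3: best P0=NH3 P1=NH0 P2=-
Op 4: best P0=NH3 P1=NH0 P2=NH3
Op 5: best P0=NH3 P1=NH0 P2=NH3
Op 6: best P0=NH3 P1=NH0 P2=NH3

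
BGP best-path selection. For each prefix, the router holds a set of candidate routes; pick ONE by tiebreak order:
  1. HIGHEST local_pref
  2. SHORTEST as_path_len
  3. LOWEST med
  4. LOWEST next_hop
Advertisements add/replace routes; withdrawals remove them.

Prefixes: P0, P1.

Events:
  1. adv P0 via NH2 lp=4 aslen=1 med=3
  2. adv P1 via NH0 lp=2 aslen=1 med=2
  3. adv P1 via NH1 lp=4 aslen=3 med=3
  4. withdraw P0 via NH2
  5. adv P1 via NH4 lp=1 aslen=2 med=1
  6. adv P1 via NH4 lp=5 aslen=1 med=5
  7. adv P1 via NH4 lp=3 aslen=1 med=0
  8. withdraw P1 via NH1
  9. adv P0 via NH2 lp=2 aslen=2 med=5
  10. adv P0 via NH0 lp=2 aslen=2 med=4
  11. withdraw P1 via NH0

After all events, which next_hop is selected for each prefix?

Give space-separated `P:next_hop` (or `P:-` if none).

Op 1: best P0=NH2 P1=-
Op 2: best P0=NH2 P1=NH0
Op 3: best P0=NH2 P1=NH1
Op 4: best P0=- P1=NH1
Op 5: best P0=- P1=NH1
Op 6: best P0=- P1=NH4
Op 7: best P0=- P1=NH1
Op 8: best P0=- P1=NH4
Op 9: best P0=NH2 P1=NH4
Op 10: best P0=NH0 P1=NH4
Op 11: best P0=NH0 P1=NH4

Answer: P0:NH0 P1:NH4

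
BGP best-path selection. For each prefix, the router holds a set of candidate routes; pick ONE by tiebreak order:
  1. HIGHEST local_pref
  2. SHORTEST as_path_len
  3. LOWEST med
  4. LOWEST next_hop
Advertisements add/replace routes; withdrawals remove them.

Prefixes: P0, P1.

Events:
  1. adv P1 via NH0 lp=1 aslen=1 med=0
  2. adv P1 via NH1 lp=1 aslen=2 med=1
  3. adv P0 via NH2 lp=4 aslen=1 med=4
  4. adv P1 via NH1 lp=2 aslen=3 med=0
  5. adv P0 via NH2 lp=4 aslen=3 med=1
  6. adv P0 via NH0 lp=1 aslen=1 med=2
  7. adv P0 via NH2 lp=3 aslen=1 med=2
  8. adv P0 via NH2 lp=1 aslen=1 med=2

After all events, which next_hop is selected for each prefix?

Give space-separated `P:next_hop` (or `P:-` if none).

Op 1: best P0=- P1=NH0
Op 2: best P0=- P1=NH0
Op 3: best P0=NH2 P1=NH0
Op 4: best P0=NH2 P1=NH1
Op 5: best P0=NH2 P1=NH1
Op 6: best P0=NH2 P1=NH1
Op 7: best P0=NH2 P1=NH1
Op 8: best P0=NH0 P1=NH1

Answer: P0:NH0 P1:NH1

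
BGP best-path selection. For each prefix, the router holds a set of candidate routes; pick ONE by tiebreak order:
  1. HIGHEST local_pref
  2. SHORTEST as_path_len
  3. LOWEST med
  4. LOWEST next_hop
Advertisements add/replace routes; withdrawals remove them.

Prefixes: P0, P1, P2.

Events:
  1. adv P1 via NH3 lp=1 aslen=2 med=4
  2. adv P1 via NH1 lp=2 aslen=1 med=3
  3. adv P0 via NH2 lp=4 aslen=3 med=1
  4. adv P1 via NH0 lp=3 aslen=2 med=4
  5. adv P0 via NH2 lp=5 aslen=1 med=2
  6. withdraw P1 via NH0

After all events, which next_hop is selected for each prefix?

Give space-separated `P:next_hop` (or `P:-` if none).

Answer: P0:NH2 P1:NH1 P2:-

Derivation:
Op 1: best P0=- P1=NH3 P2=-
Op 2: best P0=- P1=NH1 P2=-
Op 3: best P0=NH2 P1=NH1 P2=-
Op 4: best P0=NH2 P1=NH0 P2=-
Op 5: best P0=NH2 P1=NH0 P2=-
Op 6: best P0=NH2 P1=NH1 P2=-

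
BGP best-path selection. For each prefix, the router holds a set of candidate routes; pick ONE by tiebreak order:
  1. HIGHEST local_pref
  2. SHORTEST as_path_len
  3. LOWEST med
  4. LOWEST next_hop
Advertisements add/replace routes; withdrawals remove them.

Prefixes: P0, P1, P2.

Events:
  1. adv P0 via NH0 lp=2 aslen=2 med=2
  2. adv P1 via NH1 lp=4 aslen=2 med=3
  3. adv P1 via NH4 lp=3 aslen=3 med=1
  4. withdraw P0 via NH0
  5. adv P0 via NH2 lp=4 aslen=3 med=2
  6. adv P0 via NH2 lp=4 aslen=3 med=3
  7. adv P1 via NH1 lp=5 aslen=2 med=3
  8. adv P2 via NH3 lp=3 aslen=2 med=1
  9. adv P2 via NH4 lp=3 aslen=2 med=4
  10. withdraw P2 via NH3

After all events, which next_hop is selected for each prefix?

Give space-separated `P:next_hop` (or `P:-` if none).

Op 1: best P0=NH0 P1=- P2=-
Op 2: best P0=NH0 P1=NH1 P2=-
Op 3: best P0=NH0 P1=NH1 P2=-
Op 4: best P0=- P1=NH1 P2=-
Op 5: best P0=NH2 P1=NH1 P2=-
Op 6: best P0=NH2 P1=NH1 P2=-
Op 7: best P0=NH2 P1=NH1 P2=-
Op 8: best P0=NH2 P1=NH1 P2=NH3
Op 9: best P0=NH2 P1=NH1 P2=NH3
Op 10: best P0=NH2 P1=NH1 P2=NH4

Answer: P0:NH2 P1:NH1 P2:NH4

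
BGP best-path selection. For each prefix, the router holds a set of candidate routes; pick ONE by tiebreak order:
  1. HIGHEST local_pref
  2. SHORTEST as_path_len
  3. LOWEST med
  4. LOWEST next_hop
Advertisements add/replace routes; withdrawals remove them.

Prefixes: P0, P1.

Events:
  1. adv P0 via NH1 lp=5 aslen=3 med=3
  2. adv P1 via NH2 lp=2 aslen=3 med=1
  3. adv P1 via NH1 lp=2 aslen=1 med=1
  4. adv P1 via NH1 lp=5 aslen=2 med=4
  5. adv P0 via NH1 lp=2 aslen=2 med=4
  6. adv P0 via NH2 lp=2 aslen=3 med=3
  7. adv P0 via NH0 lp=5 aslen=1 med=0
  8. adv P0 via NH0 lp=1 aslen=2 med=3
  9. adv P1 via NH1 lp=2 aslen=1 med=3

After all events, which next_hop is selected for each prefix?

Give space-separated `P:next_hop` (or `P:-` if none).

Answer: P0:NH1 P1:NH1

Derivation:
Op 1: best P0=NH1 P1=-
Op 2: best P0=NH1 P1=NH2
Op 3: best P0=NH1 P1=NH1
Op 4: best P0=NH1 P1=NH1
Op 5: best P0=NH1 P1=NH1
Op 6: best P0=NH1 P1=NH1
Op 7: best P0=NH0 P1=NH1
Op 8: best P0=NH1 P1=NH1
Op 9: best P0=NH1 P1=NH1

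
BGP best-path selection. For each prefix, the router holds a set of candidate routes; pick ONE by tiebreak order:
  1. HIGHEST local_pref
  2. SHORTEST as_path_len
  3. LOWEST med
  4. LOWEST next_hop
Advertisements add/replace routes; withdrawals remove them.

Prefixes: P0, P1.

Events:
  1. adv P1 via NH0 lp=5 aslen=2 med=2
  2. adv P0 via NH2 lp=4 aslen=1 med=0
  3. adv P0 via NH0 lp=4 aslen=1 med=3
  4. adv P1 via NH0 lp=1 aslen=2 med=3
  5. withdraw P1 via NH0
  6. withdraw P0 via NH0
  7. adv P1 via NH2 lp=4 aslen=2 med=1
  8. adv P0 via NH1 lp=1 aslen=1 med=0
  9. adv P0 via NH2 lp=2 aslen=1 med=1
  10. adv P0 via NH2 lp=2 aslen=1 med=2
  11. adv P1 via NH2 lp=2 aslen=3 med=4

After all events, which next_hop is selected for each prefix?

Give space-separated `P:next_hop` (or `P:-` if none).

Answer: P0:NH2 P1:NH2

Derivation:
Op 1: best P0=- P1=NH0
Op 2: best P0=NH2 P1=NH0
Op 3: best P0=NH2 P1=NH0
Op 4: best P0=NH2 P1=NH0
Op 5: best P0=NH2 P1=-
Op 6: best P0=NH2 P1=-
Op 7: best P0=NH2 P1=NH2
Op 8: best P0=NH2 P1=NH2
Op 9: best P0=NH2 P1=NH2
Op 10: best P0=NH2 P1=NH2
Op 11: best P0=NH2 P1=NH2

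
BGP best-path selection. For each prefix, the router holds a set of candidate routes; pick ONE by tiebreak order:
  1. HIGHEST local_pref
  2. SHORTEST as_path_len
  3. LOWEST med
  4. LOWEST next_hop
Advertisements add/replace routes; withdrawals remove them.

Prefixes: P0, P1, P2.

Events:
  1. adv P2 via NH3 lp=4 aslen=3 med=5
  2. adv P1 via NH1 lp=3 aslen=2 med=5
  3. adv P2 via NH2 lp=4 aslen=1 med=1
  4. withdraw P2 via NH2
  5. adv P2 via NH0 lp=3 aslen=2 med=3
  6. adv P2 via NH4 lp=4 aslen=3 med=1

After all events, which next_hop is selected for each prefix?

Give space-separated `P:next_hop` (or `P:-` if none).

Answer: P0:- P1:NH1 P2:NH4

Derivation:
Op 1: best P0=- P1=- P2=NH3
Op 2: best P0=- P1=NH1 P2=NH3
Op 3: best P0=- P1=NH1 P2=NH2
Op 4: best P0=- P1=NH1 P2=NH3
Op 5: best P0=- P1=NH1 P2=NH3
Op 6: best P0=- P1=NH1 P2=NH4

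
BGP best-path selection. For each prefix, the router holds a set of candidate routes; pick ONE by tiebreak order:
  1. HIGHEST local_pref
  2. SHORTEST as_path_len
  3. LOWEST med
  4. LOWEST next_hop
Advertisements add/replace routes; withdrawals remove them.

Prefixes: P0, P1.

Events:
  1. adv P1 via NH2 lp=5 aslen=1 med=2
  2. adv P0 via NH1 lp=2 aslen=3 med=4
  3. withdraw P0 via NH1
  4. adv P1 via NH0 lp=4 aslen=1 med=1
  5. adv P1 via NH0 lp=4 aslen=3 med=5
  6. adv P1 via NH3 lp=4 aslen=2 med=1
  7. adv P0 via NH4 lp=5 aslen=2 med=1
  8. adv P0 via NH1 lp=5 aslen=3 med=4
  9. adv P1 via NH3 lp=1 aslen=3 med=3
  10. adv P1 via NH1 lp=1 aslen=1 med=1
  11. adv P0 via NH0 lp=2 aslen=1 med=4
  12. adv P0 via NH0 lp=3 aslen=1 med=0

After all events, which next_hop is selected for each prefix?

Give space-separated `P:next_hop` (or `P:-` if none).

Answer: P0:NH4 P1:NH2

Derivation:
Op 1: best P0=- P1=NH2
Op 2: best P0=NH1 P1=NH2
Op 3: best P0=- P1=NH2
Op 4: best P0=- P1=NH2
Op 5: best P0=- P1=NH2
Op 6: best P0=- P1=NH2
Op 7: best P0=NH4 P1=NH2
Op 8: best P0=NH4 P1=NH2
Op 9: best P0=NH4 P1=NH2
Op 10: best P0=NH4 P1=NH2
Op 11: best P0=NH4 P1=NH2
Op 12: best P0=NH4 P1=NH2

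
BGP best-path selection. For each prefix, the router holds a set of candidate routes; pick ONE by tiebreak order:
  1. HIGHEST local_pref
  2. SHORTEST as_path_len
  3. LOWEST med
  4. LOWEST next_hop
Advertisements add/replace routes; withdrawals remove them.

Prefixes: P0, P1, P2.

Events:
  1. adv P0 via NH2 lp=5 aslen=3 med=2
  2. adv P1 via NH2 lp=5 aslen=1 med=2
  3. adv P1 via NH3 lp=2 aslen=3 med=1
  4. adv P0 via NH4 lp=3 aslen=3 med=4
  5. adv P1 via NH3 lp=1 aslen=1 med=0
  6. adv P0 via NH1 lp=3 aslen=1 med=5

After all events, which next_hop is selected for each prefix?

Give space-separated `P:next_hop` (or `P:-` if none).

Op 1: best P0=NH2 P1=- P2=-
Op 2: best P0=NH2 P1=NH2 P2=-
Op 3: best P0=NH2 P1=NH2 P2=-
Op 4: best P0=NH2 P1=NH2 P2=-
Op 5: best P0=NH2 P1=NH2 P2=-
Op 6: best P0=NH2 P1=NH2 P2=-

Answer: P0:NH2 P1:NH2 P2:-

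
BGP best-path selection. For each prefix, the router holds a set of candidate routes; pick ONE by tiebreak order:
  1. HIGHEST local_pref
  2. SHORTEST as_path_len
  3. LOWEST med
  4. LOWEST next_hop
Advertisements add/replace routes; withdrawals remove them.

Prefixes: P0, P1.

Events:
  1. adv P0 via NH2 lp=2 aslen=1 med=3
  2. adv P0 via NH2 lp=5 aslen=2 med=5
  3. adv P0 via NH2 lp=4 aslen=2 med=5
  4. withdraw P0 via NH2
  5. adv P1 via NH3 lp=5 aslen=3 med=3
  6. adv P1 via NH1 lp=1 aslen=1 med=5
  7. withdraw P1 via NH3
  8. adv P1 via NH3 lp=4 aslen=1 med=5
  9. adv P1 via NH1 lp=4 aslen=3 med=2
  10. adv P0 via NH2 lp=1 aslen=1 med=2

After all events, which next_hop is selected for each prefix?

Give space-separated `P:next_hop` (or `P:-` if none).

Op 1: best P0=NH2 P1=-
Op 2: best P0=NH2 P1=-
Op 3: best P0=NH2 P1=-
Op 4: best P0=- P1=-
Op 5: best P0=- P1=NH3
Op 6: best P0=- P1=NH3
Op 7: best P0=- P1=NH1
Op 8: best P0=- P1=NH3
Op 9: best P0=- P1=NH3
Op 10: best P0=NH2 P1=NH3

Answer: P0:NH2 P1:NH3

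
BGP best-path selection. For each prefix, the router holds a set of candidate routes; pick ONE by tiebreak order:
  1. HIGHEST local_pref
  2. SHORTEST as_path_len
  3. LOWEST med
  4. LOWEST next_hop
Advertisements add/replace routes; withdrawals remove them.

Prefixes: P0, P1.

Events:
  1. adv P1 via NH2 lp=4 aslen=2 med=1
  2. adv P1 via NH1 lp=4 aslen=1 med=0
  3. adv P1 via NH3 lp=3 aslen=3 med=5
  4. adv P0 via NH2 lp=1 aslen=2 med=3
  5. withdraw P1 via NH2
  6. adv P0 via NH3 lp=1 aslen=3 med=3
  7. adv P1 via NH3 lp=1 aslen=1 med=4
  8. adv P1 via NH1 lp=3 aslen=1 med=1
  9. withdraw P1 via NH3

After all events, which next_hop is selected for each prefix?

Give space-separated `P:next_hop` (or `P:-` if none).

Op 1: best P0=- P1=NH2
Op 2: best P0=- P1=NH1
Op 3: best P0=- P1=NH1
Op 4: best P0=NH2 P1=NH1
Op 5: best P0=NH2 P1=NH1
Op 6: best P0=NH2 P1=NH1
Op 7: best P0=NH2 P1=NH1
Op 8: best P0=NH2 P1=NH1
Op 9: best P0=NH2 P1=NH1

Answer: P0:NH2 P1:NH1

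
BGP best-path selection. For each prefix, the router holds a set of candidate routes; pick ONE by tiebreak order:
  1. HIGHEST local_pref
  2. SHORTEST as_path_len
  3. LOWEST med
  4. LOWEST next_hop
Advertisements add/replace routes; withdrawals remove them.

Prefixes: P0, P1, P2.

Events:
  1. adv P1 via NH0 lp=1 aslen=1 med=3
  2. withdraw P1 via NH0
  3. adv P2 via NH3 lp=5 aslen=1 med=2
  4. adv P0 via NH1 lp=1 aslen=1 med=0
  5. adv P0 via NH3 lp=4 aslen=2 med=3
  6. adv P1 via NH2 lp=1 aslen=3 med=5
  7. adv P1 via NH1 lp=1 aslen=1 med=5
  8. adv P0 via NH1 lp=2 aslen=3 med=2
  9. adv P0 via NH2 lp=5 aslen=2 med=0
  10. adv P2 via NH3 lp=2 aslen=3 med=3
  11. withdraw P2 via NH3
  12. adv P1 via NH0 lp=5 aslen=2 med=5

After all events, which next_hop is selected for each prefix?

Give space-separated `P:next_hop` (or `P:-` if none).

Op 1: best P0=- P1=NH0 P2=-
Op 2: best P0=- P1=- P2=-
Op 3: best P0=- P1=- P2=NH3
Op 4: best P0=NH1 P1=- P2=NH3
Op 5: best P0=NH3 P1=- P2=NH3
Op 6: best P0=NH3 P1=NH2 P2=NH3
Op 7: best P0=NH3 P1=NH1 P2=NH3
Op 8: best P0=NH3 P1=NH1 P2=NH3
Op 9: best P0=NH2 P1=NH1 P2=NH3
Op 10: best P0=NH2 P1=NH1 P2=NH3
Op 11: best P0=NH2 P1=NH1 P2=-
Op 12: best P0=NH2 P1=NH0 P2=-

Answer: P0:NH2 P1:NH0 P2:-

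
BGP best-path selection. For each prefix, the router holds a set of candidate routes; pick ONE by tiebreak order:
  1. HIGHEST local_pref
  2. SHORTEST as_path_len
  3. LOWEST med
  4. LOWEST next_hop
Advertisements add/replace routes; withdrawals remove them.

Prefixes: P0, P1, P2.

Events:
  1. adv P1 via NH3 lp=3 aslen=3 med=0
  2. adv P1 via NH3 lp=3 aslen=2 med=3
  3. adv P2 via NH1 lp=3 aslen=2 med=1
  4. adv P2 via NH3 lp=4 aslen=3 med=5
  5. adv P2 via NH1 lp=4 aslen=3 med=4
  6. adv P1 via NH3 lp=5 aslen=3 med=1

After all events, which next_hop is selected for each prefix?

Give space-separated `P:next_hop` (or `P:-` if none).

Op 1: best P0=- P1=NH3 P2=-
Op 2: best P0=- P1=NH3 P2=-
Op 3: best P0=- P1=NH3 P2=NH1
Op 4: best P0=- P1=NH3 P2=NH3
Op 5: best P0=- P1=NH3 P2=NH1
Op 6: best P0=- P1=NH3 P2=NH1

Answer: P0:- P1:NH3 P2:NH1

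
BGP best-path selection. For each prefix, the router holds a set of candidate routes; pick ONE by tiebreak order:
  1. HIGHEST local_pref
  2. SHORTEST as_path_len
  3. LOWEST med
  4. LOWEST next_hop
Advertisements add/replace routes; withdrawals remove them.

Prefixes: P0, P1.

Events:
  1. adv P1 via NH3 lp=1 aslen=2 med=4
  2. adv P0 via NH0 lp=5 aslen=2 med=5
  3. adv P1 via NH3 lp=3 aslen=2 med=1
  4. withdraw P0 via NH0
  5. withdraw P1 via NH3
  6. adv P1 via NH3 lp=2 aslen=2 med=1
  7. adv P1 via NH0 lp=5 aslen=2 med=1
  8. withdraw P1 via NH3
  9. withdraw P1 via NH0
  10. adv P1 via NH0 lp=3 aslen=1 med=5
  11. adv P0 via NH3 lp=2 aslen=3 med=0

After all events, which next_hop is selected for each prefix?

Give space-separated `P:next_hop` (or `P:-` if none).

Op 1: best P0=- P1=NH3
Op 2: best P0=NH0 P1=NH3
Op 3: best P0=NH0 P1=NH3
Op 4: best P0=- P1=NH3
Op 5: best P0=- P1=-
Op 6: best P0=- P1=NH3
Op 7: best P0=- P1=NH0
Op 8: best P0=- P1=NH0
Op 9: best P0=- P1=-
Op 10: best P0=- P1=NH0
Op 11: best P0=NH3 P1=NH0

Answer: P0:NH3 P1:NH0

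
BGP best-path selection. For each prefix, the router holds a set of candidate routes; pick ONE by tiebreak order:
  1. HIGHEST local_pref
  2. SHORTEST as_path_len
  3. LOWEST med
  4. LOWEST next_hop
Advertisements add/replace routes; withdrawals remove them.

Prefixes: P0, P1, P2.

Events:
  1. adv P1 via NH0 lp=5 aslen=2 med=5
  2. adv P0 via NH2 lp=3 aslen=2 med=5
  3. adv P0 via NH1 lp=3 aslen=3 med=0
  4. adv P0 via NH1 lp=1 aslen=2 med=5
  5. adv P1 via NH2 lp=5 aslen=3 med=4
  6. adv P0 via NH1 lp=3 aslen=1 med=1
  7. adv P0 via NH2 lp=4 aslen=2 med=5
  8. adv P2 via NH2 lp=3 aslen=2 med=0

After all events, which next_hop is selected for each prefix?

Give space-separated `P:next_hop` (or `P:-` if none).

Answer: P0:NH2 P1:NH0 P2:NH2

Derivation:
Op 1: best P0=- P1=NH0 P2=-
Op 2: best P0=NH2 P1=NH0 P2=-
Op 3: best P0=NH2 P1=NH0 P2=-
Op 4: best P0=NH2 P1=NH0 P2=-
Op 5: best P0=NH2 P1=NH0 P2=-
Op 6: best P0=NH1 P1=NH0 P2=-
Op 7: best P0=NH2 P1=NH0 P2=-
Op 8: best P0=NH2 P1=NH0 P2=NH2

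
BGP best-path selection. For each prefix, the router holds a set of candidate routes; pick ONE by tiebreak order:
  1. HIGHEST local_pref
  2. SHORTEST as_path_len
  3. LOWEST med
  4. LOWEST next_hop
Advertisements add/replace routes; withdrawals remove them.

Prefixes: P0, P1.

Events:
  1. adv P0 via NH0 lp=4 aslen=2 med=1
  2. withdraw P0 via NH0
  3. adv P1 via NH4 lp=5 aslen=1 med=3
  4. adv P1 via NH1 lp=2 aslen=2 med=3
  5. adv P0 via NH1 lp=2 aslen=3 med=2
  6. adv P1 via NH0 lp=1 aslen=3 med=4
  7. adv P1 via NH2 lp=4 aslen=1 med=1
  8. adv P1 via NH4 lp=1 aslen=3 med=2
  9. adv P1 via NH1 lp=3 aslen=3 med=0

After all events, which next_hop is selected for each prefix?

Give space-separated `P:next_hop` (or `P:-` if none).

Op 1: best P0=NH0 P1=-
Op 2: best P0=- P1=-
Op 3: best P0=- P1=NH4
Op 4: best P0=- P1=NH4
Op 5: best P0=NH1 P1=NH4
Op 6: best P0=NH1 P1=NH4
Op 7: best P0=NH1 P1=NH4
Op 8: best P0=NH1 P1=NH2
Op 9: best P0=NH1 P1=NH2

Answer: P0:NH1 P1:NH2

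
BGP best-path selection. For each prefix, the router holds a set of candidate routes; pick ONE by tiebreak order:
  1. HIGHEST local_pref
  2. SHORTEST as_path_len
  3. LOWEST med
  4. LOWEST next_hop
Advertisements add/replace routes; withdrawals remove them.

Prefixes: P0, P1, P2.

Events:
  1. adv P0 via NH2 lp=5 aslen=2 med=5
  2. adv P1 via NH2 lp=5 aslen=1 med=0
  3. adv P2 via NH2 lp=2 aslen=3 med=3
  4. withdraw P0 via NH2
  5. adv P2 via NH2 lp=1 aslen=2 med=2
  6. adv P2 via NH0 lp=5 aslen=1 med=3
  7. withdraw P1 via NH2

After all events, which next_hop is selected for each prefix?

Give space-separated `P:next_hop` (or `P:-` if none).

Op 1: best P0=NH2 P1=- P2=-
Op 2: best P0=NH2 P1=NH2 P2=-
Op 3: best P0=NH2 P1=NH2 P2=NH2
Op 4: best P0=- P1=NH2 P2=NH2
Op 5: best P0=- P1=NH2 P2=NH2
Op 6: best P0=- P1=NH2 P2=NH0
Op 7: best P0=- P1=- P2=NH0

Answer: P0:- P1:- P2:NH0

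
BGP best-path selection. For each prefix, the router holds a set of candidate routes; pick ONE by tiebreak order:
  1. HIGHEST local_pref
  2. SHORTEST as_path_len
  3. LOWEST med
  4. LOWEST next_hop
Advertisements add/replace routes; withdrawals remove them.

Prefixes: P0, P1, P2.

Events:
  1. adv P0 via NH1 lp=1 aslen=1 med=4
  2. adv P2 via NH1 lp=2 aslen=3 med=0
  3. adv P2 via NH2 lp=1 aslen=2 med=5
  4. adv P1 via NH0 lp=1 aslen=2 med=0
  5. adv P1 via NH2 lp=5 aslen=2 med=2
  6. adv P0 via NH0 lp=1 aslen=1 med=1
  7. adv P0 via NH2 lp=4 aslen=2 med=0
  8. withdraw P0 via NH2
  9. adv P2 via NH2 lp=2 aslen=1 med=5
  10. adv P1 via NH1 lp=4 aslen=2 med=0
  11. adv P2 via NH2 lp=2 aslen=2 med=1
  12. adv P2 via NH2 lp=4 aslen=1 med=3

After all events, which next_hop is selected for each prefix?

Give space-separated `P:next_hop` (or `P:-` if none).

Op 1: best P0=NH1 P1=- P2=-
Op 2: best P0=NH1 P1=- P2=NH1
Op 3: best P0=NH1 P1=- P2=NH1
Op 4: best P0=NH1 P1=NH0 P2=NH1
Op 5: best P0=NH1 P1=NH2 P2=NH1
Op 6: best P0=NH0 P1=NH2 P2=NH1
Op 7: best P0=NH2 P1=NH2 P2=NH1
Op 8: best P0=NH0 P1=NH2 P2=NH1
Op 9: best P0=NH0 P1=NH2 P2=NH2
Op 10: best P0=NH0 P1=NH2 P2=NH2
Op 11: best P0=NH0 P1=NH2 P2=NH2
Op 12: best P0=NH0 P1=NH2 P2=NH2

Answer: P0:NH0 P1:NH2 P2:NH2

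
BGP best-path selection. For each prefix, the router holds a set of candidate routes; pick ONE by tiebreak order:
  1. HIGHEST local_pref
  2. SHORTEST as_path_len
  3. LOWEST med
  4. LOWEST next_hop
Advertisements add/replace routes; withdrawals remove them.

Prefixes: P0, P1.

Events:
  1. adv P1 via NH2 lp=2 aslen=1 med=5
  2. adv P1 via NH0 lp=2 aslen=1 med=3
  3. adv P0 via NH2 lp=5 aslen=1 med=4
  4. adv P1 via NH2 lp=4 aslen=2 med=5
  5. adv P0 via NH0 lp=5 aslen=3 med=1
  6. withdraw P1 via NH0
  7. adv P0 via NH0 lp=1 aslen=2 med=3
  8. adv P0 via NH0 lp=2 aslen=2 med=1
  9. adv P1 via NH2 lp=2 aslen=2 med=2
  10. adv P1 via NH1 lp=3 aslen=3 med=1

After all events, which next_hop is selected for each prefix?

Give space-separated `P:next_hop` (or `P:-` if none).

Op 1: best P0=- P1=NH2
Op 2: best P0=- P1=NH0
Op 3: best P0=NH2 P1=NH0
Op 4: best P0=NH2 P1=NH2
Op 5: best P0=NH2 P1=NH2
Op 6: best P0=NH2 P1=NH2
Op 7: best P0=NH2 P1=NH2
Op 8: best P0=NH2 P1=NH2
Op 9: best P0=NH2 P1=NH2
Op 10: best P0=NH2 P1=NH1

Answer: P0:NH2 P1:NH1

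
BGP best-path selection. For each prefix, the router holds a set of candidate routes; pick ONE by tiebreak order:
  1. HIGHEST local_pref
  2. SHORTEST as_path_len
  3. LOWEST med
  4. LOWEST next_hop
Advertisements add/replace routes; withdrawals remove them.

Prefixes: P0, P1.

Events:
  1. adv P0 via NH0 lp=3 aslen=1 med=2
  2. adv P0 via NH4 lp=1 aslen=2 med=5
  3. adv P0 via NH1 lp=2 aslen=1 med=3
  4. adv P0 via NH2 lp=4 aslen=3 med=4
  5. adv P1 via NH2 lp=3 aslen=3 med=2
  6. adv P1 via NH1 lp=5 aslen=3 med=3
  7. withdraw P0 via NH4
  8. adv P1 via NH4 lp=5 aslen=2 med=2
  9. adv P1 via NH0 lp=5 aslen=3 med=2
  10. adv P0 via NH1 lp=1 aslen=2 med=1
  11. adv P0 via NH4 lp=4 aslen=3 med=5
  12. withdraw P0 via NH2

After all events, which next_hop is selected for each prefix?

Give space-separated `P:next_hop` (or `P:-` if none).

Answer: P0:NH4 P1:NH4

Derivation:
Op 1: best P0=NH0 P1=-
Op 2: best P0=NH0 P1=-
Op 3: best P0=NH0 P1=-
Op 4: best P0=NH2 P1=-
Op 5: best P0=NH2 P1=NH2
Op 6: best P0=NH2 P1=NH1
Op 7: best P0=NH2 P1=NH1
Op 8: best P0=NH2 P1=NH4
Op 9: best P0=NH2 P1=NH4
Op 10: best P0=NH2 P1=NH4
Op 11: best P0=NH2 P1=NH4
Op 12: best P0=NH4 P1=NH4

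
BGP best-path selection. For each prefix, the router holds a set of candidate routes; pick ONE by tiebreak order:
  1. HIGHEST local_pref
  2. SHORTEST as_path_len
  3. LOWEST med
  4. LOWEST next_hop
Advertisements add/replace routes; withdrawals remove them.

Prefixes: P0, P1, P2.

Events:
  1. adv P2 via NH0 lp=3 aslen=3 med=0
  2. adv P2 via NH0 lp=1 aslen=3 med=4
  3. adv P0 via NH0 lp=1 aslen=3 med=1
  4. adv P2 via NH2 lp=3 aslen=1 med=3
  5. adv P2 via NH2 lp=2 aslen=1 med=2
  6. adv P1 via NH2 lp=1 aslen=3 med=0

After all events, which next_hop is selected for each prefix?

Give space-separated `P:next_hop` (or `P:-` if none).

Op 1: best P0=- P1=- P2=NH0
Op 2: best P0=- P1=- P2=NH0
Op 3: best P0=NH0 P1=- P2=NH0
Op 4: best P0=NH0 P1=- P2=NH2
Op 5: best P0=NH0 P1=- P2=NH2
Op 6: best P0=NH0 P1=NH2 P2=NH2

Answer: P0:NH0 P1:NH2 P2:NH2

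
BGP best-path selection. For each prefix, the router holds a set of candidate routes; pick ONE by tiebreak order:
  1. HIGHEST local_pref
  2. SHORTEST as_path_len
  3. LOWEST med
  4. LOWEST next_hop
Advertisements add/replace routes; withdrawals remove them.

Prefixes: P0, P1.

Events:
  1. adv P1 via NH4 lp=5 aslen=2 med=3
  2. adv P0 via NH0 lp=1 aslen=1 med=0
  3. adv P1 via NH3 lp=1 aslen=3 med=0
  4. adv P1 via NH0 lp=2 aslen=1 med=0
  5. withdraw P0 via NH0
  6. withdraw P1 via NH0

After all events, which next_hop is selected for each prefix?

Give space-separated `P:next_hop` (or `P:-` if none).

Answer: P0:- P1:NH4

Derivation:
Op 1: best P0=- P1=NH4
Op 2: best P0=NH0 P1=NH4
Op 3: best P0=NH0 P1=NH4
Op 4: best P0=NH0 P1=NH4
Op 5: best P0=- P1=NH4
Op 6: best P0=- P1=NH4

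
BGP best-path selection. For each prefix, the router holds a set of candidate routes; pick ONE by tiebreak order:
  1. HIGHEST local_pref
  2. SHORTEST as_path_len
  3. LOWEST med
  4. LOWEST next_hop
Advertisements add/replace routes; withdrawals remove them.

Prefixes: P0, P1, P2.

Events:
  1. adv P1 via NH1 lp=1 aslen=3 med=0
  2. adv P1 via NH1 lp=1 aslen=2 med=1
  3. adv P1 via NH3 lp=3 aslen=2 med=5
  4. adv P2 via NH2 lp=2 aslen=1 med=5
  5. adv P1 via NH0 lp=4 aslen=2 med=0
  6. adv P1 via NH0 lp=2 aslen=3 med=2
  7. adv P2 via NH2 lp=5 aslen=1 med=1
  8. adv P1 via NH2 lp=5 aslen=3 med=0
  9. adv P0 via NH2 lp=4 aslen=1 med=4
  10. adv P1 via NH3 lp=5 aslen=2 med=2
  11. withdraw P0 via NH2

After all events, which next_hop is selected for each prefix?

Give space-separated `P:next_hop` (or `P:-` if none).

Op 1: best P0=- P1=NH1 P2=-
Op 2: best P0=- P1=NH1 P2=-
Op 3: best P0=- P1=NH3 P2=-
Op 4: best P0=- P1=NH3 P2=NH2
Op 5: best P0=- P1=NH0 P2=NH2
Op 6: best P0=- P1=NH3 P2=NH2
Op 7: best P0=- P1=NH3 P2=NH2
Op 8: best P0=- P1=NH2 P2=NH2
Op 9: best P0=NH2 P1=NH2 P2=NH2
Op 10: best P0=NH2 P1=NH3 P2=NH2
Op 11: best P0=- P1=NH3 P2=NH2

Answer: P0:- P1:NH3 P2:NH2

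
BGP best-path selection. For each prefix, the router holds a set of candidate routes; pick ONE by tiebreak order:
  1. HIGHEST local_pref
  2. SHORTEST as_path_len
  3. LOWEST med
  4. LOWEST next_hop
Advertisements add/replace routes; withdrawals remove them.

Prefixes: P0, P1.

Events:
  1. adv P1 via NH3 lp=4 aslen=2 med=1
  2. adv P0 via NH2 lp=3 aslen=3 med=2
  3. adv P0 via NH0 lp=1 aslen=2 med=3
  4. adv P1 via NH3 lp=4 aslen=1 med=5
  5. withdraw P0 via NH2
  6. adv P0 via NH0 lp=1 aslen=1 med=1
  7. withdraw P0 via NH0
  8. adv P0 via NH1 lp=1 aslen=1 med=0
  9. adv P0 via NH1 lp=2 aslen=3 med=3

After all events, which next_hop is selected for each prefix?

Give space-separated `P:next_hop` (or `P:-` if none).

Op 1: best P0=- P1=NH3
Op 2: best P0=NH2 P1=NH3
Op 3: best P0=NH2 P1=NH3
Op 4: best P0=NH2 P1=NH3
Op 5: best P0=NH0 P1=NH3
Op 6: best P0=NH0 P1=NH3
Op 7: best P0=- P1=NH3
Op 8: best P0=NH1 P1=NH3
Op 9: best P0=NH1 P1=NH3

Answer: P0:NH1 P1:NH3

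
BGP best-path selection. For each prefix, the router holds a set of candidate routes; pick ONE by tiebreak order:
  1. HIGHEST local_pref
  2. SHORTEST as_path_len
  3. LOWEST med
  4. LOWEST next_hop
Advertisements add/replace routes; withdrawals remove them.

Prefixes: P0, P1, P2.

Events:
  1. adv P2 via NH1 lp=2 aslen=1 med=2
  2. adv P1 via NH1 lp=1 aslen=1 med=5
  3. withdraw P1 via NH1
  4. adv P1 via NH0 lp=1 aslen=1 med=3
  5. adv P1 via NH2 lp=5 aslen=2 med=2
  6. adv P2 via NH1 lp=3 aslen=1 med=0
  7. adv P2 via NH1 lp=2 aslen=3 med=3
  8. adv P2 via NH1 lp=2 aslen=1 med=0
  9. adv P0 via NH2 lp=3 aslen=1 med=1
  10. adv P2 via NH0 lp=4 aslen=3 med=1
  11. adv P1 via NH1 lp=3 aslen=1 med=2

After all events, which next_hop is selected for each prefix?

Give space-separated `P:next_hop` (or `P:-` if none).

Answer: P0:NH2 P1:NH2 P2:NH0

Derivation:
Op 1: best P0=- P1=- P2=NH1
Op 2: best P0=- P1=NH1 P2=NH1
Op 3: best P0=- P1=- P2=NH1
Op 4: best P0=- P1=NH0 P2=NH1
Op 5: best P0=- P1=NH2 P2=NH1
Op 6: best P0=- P1=NH2 P2=NH1
Op 7: best P0=- P1=NH2 P2=NH1
Op 8: best P0=- P1=NH2 P2=NH1
Op 9: best P0=NH2 P1=NH2 P2=NH1
Op 10: best P0=NH2 P1=NH2 P2=NH0
Op 11: best P0=NH2 P1=NH2 P2=NH0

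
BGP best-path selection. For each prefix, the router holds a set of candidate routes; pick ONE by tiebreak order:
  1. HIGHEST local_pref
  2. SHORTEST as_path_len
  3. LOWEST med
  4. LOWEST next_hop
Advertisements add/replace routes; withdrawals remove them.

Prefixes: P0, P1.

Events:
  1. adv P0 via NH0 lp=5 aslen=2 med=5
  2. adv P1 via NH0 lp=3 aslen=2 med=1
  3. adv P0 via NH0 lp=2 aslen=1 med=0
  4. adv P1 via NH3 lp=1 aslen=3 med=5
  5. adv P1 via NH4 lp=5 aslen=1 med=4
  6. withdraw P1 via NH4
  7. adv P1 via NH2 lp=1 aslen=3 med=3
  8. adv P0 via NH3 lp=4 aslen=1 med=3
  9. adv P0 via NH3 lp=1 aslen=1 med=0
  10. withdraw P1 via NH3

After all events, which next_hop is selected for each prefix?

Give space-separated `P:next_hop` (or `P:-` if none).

Op 1: best P0=NH0 P1=-
Op 2: best P0=NH0 P1=NH0
Op 3: best P0=NH0 P1=NH0
Op 4: best P0=NH0 P1=NH0
Op 5: best P0=NH0 P1=NH4
Op 6: best P0=NH0 P1=NH0
Op 7: best P0=NH0 P1=NH0
Op 8: best P0=NH3 P1=NH0
Op 9: best P0=NH0 P1=NH0
Op 10: best P0=NH0 P1=NH0

Answer: P0:NH0 P1:NH0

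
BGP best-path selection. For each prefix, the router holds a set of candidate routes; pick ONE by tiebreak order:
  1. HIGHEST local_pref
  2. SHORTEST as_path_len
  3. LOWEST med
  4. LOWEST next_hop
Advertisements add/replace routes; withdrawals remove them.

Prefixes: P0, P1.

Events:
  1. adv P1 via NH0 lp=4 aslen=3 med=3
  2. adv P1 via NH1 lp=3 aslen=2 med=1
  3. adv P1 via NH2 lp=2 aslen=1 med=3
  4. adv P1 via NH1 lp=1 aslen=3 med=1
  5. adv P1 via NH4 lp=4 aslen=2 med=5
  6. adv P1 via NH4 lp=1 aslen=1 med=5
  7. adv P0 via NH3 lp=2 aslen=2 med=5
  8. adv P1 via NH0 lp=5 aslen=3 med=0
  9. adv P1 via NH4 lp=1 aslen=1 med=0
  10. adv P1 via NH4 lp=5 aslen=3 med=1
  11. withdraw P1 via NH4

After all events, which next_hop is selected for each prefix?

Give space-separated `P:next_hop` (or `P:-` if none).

Op 1: best P0=- P1=NH0
Op 2: best P0=- P1=NH0
Op 3: best P0=- P1=NH0
Op 4: best P0=- P1=NH0
Op 5: best P0=- P1=NH4
Op 6: best P0=- P1=NH0
Op 7: best P0=NH3 P1=NH0
Op 8: best P0=NH3 P1=NH0
Op 9: best P0=NH3 P1=NH0
Op 10: best P0=NH3 P1=NH0
Op 11: best P0=NH3 P1=NH0

Answer: P0:NH3 P1:NH0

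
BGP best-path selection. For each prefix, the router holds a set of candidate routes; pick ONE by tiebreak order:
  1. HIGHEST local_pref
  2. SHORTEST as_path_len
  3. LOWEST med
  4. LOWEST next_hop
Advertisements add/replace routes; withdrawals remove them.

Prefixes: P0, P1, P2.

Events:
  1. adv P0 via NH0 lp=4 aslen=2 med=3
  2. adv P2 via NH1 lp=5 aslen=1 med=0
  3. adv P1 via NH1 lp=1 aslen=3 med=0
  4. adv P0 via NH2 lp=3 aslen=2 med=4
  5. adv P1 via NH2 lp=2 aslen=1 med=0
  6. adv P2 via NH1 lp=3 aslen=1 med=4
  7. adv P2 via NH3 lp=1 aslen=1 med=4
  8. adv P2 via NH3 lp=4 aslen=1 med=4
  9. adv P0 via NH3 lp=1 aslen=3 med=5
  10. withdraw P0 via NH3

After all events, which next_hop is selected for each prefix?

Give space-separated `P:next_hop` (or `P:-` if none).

Answer: P0:NH0 P1:NH2 P2:NH3

Derivation:
Op 1: best P0=NH0 P1=- P2=-
Op 2: best P0=NH0 P1=- P2=NH1
Op 3: best P0=NH0 P1=NH1 P2=NH1
Op 4: best P0=NH0 P1=NH1 P2=NH1
Op 5: best P0=NH0 P1=NH2 P2=NH1
Op 6: best P0=NH0 P1=NH2 P2=NH1
Op 7: best P0=NH0 P1=NH2 P2=NH1
Op 8: best P0=NH0 P1=NH2 P2=NH3
Op 9: best P0=NH0 P1=NH2 P2=NH3
Op 10: best P0=NH0 P1=NH2 P2=NH3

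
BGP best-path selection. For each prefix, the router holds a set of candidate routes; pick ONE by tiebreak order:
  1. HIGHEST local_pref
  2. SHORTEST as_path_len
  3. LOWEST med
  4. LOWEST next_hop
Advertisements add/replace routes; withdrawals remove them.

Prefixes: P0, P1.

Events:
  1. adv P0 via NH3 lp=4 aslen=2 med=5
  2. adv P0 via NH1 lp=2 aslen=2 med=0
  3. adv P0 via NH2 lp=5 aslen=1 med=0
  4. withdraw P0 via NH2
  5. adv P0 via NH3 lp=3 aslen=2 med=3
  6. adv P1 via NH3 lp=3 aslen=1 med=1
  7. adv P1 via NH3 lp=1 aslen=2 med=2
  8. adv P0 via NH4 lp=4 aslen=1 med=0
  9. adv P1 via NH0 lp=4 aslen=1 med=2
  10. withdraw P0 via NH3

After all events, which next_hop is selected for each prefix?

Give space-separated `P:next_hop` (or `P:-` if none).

Answer: P0:NH4 P1:NH0

Derivation:
Op 1: best P0=NH3 P1=-
Op 2: best P0=NH3 P1=-
Op 3: best P0=NH2 P1=-
Op 4: best P0=NH3 P1=-
Op 5: best P0=NH3 P1=-
Op 6: best P0=NH3 P1=NH3
Op 7: best P0=NH3 P1=NH3
Op 8: best P0=NH4 P1=NH3
Op 9: best P0=NH4 P1=NH0
Op 10: best P0=NH4 P1=NH0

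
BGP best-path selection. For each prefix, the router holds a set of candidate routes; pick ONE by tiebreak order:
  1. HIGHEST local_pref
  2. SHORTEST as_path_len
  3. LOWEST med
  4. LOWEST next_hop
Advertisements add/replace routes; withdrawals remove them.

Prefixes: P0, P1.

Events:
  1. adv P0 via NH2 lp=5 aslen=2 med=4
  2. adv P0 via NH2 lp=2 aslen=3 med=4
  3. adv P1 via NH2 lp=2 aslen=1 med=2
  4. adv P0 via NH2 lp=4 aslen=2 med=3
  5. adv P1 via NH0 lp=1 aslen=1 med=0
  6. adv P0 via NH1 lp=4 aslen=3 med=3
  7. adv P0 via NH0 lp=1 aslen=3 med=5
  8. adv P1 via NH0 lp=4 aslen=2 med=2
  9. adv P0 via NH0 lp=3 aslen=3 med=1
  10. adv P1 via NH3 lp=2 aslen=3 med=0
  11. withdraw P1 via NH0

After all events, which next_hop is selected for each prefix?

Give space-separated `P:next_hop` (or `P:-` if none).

Op 1: best P0=NH2 P1=-
Op 2: best P0=NH2 P1=-
Op 3: best P0=NH2 P1=NH2
Op 4: best P0=NH2 P1=NH2
Op 5: best P0=NH2 P1=NH2
Op 6: best P0=NH2 P1=NH2
Op 7: best P0=NH2 P1=NH2
Op 8: best P0=NH2 P1=NH0
Op 9: best P0=NH2 P1=NH0
Op 10: best P0=NH2 P1=NH0
Op 11: best P0=NH2 P1=NH2

Answer: P0:NH2 P1:NH2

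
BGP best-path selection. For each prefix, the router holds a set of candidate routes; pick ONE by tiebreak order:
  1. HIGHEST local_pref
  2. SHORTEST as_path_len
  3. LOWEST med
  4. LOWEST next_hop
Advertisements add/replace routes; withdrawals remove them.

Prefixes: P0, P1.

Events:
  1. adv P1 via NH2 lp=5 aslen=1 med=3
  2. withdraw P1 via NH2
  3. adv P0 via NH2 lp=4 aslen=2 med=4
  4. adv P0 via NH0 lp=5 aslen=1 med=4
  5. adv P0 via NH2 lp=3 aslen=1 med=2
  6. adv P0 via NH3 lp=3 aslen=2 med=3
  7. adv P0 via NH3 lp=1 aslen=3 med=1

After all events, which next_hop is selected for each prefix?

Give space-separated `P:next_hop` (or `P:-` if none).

Answer: P0:NH0 P1:-

Derivation:
Op 1: best P0=- P1=NH2
Op 2: best P0=- P1=-
Op 3: best P0=NH2 P1=-
Op 4: best P0=NH0 P1=-
Op 5: best P0=NH0 P1=-
Op 6: best P0=NH0 P1=-
Op 7: best P0=NH0 P1=-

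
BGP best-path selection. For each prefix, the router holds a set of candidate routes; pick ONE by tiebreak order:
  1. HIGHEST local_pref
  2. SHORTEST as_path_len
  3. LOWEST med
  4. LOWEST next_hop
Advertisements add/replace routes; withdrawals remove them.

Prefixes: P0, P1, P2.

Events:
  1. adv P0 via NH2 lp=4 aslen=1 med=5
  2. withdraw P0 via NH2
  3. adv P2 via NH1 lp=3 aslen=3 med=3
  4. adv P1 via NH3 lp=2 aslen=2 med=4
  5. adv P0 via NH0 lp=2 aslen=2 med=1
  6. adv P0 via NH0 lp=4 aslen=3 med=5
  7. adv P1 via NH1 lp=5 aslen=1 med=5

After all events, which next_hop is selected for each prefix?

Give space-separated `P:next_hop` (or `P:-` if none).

Op 1: best P0=NH2 P1=- P2=-
Op 2: best P0=- P1=- P2=-
Op 3: best P0=- P1=- P2=NH1
Op 4: best P0=- P1=NH3 P2=NH1
Op 5: best P0=NH0 P1=NH3 P2=NH1
Op 6: best P0=NH0 P1=NH3 P2=NH1
Op 7: best P0=NH0 P1=NH1 P2=NH1

Answer: P0:NH0 P1:NH1 P2:NH1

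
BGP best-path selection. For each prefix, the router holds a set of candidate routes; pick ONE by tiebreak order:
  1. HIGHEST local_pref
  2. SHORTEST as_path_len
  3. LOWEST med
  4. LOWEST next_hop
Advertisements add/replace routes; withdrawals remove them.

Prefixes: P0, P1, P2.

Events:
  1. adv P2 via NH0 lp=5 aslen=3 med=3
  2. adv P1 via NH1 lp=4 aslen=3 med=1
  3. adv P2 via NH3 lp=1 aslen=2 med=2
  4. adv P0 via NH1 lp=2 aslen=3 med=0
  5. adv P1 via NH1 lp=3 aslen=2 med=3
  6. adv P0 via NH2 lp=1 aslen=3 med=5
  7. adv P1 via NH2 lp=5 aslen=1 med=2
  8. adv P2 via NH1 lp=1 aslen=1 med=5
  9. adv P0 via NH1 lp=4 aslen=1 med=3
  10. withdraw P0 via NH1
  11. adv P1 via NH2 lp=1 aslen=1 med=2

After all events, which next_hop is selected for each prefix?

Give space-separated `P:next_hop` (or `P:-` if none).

Answer: P0:NH2 P1:NH1 P2:NH0

Derivation:
Op 1: best P0=- P1=- P2=NH0
Op 2: best P0=- P1=NH1 P2=NH0
Op 3: best P0=- P1=NH1 P2=NH0
Op 4: best P0=NH1 P1=NH1 P2=NH0
Op 5: best P0=NH1 P1=NH1 P2=NH0
Op 6: best P0=NH1 P1=NH1 P2=NH0
Op 7: best P0=NH1 P1=NH2 P2=NH0
Op 8: best P0=NH1 P1=NH2 P2=NH0
Op 9: best P0=NH1 P1=NH2 P2=NH0
Op 10: best P0=NH2 P1=NH2 P2=NH0
Op 11: best P0=NH2 P1=NH1 P2=NH0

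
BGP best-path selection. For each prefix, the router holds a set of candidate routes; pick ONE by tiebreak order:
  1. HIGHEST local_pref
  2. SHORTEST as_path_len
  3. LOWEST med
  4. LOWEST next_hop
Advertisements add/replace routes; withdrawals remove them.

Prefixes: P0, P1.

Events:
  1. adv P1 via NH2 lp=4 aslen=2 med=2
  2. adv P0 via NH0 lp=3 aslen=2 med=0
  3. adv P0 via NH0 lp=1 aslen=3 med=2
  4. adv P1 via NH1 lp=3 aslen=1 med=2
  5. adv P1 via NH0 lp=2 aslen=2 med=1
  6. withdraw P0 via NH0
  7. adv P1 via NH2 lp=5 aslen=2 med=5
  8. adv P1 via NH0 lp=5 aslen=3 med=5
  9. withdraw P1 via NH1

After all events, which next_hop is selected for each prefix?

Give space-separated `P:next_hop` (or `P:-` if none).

Op 1: best P0=- P1=NH2
Op 2: best P0=NH0 P1=NH2
Op 3: best P0=NH0 P1=NH2
Op 4: best P0=NH0 P1=NH2
Op 5: best P0=NH0 P1=NH2
Op 6: best P0=- P1=NH2
Op 7: best P0=- P1=NH2
Op 8: best P0=- P1=NH2
Op 9: best P0=- P1=NH2

Answer: P0:- P1:NH2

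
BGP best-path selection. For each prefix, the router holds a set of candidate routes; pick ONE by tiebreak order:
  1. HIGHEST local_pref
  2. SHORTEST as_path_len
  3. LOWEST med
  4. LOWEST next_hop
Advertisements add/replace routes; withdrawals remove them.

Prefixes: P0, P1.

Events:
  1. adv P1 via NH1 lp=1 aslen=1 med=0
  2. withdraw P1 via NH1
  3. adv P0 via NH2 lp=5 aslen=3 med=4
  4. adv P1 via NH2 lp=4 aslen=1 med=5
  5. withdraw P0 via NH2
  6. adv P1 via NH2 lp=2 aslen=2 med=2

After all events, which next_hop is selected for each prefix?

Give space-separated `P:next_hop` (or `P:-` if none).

Op 1: best P0=- P1=NH1
Op 2: best P0=- P1=-
Op 3: best P0=NH2 P1=-
Op 4: best P0=NH2 P1=NH2
Op 5: best P0=- P1=NH2
Op 6: best P0=- P1=NH2

Answer: P0:- P1:NH2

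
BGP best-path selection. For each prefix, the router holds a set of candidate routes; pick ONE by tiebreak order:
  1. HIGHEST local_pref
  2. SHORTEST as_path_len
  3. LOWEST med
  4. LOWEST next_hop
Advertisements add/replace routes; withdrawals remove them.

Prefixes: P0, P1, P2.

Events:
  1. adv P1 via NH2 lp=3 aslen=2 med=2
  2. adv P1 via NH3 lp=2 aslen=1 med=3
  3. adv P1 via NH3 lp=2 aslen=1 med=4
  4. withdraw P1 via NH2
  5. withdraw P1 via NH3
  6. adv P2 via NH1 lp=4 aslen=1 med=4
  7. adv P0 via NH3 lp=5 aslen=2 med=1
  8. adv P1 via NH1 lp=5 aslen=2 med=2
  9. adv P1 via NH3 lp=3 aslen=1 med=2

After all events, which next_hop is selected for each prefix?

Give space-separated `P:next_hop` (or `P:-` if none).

Op 1: best P0=- P1=NH2 P2=-
Op 2: best P0=- P1=NH2 P2=-
Op 3: best P0=- P1=NH2 P2=-
Op 4: best P0=- P1=NH3 P2=-
Op 5: best P0=- P1=- P2=-
Op 6: best P0=- P1=- P2=NH1
Op 7: best P0=NH3 P1=- P2=NH1
Op 8: best P0=NH3 P1=NH1 P2=NH1
Op 9: best P0=NH3 P1=NH1 P2=NH1

Answer: P0:NH3 P1:NH1 P2:NH1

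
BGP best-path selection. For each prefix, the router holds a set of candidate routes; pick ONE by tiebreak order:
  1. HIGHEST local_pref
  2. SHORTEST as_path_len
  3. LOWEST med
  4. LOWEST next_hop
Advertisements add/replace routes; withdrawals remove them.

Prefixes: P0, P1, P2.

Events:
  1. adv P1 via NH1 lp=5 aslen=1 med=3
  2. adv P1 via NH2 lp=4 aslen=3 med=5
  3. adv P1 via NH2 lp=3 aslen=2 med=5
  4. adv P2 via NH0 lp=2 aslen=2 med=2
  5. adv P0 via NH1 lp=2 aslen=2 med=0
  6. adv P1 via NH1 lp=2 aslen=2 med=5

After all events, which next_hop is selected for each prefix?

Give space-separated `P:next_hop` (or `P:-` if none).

Op 1: best P0=- P1=NH1 P2=-
Op 2: best P0=- P1=NH1 P2=-
Op 3: best P0=- P1=NH1 P2=-
Op 4: best P0=- P1=NH1 P2=NH0
Op 5: best P0=NH1 P1=NH1 P2=NH0
Op 6: best P0=NH1 P1=NH2 P2=NH0

Answer: P0:NH1 P1:NH2 P2:NH0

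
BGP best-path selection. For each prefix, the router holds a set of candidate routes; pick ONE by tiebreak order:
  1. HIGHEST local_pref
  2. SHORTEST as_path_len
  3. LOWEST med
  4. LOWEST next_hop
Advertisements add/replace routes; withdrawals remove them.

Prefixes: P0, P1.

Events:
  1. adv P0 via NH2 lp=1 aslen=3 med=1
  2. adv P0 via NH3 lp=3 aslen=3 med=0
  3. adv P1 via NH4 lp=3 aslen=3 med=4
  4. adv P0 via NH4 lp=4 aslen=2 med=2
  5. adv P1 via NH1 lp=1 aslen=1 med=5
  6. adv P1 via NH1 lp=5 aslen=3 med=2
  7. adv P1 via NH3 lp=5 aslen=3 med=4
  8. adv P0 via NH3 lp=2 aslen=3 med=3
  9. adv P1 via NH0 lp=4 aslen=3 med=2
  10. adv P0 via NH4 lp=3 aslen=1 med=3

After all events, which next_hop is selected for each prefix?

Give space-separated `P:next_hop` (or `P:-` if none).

Answer: P0:NH4 P1:NH1

Derivation:
Op 1: best P0=NH2 P1=-
Op 2: best P0=NH3 P1=-
Op 3: best P0=NH3 P1=NH4
Op 4: best P0=NH4 P1=NH4
Op 5: best P0=NH4 P1=NH4
Op 6: best P0=NH4 P1=NH1
Op 7: best P0=NH4 P1=NH1
Op 8: best P0=NH4 P1=NH1
Op 9: best P0=NH4 P1=NH1
Op 10: best P0=NH4 P1=NH1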